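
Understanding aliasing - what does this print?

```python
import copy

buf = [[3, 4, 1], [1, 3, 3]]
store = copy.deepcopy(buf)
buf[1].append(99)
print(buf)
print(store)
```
[[3, 4, 1], [1, 3, 3, 99]]
[[3, 4, 1], [1, 3, 3]]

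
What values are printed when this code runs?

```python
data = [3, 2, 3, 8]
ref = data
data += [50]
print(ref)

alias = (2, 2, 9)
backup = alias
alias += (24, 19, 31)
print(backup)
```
[3, 2, 3, 8, 50]
(2, 2, 9)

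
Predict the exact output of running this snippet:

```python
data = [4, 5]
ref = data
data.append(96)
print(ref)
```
[4, 5, 96]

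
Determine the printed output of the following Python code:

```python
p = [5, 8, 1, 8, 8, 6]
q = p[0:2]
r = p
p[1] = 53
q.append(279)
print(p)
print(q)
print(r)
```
[5, 53, 1, 8, 8, 6]
[5, 8, 279]
[5, 53, 1, 8, 8, 6]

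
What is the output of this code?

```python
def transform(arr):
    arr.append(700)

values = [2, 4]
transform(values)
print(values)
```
[2, 4, 700]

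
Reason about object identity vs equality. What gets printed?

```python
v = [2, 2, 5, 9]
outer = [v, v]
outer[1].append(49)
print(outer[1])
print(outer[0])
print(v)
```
[2, 2, 5, 9, 49]
[2, 2, 5, 9, 49]
[2, 2, 5, 9, 49]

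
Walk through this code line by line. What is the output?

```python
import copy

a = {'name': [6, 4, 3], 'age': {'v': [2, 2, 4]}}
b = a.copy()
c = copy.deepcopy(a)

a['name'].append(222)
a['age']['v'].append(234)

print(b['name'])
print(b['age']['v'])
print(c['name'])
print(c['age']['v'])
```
[6, 4, 3, 222]
[2, 2, 4, 234]
[6, 4, 3]
[2, 2, 4]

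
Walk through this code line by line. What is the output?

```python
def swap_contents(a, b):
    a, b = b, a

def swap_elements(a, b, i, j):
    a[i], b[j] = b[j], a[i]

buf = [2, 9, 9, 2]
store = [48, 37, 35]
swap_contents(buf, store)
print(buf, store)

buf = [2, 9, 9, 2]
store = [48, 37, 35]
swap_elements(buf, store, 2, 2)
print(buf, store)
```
[2, 9, 9, 2] [48, 37, 35]
[2, 9, 35, 2] [48, 37, 9]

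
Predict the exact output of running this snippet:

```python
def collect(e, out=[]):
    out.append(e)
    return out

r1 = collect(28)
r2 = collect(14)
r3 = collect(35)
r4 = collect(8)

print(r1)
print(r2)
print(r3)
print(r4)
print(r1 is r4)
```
[28, 14, 35, 8]
[28, 14, 35, 8]
[28, 14, 35, 8]
[28, 14, 35, 8]
True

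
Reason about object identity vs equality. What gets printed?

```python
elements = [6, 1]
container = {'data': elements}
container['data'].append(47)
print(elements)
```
[6, 1, 47]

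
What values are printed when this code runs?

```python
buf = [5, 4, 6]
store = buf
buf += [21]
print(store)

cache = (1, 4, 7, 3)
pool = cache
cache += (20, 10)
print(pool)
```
[5, 4, 6, 21]
(1, 4, 7, 3)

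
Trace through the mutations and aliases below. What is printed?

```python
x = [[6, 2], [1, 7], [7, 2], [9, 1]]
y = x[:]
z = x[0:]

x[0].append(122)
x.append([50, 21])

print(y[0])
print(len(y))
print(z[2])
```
[6, 2, 122]
4
[7, 2]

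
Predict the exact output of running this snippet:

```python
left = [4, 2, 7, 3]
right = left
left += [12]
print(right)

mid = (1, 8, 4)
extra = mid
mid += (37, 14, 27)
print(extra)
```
[4, 2, 7, 3, 12]
(1, 8, 4)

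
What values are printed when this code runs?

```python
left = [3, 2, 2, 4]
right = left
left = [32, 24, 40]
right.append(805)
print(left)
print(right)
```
[32, 24, 40]
[3, 2, 2, 4, 805]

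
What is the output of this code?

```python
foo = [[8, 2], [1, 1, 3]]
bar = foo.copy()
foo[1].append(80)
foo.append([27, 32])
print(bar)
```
[[8, 2], [1, 1, 3, 80]]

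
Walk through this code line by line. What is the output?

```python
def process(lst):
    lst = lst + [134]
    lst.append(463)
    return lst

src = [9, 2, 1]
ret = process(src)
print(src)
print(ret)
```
[9, 2, 1]
[9, 2, 1, 134, 463]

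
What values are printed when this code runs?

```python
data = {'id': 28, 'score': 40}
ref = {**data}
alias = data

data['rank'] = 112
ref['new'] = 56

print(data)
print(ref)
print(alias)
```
{'id': 28, 'score': 40, 'rank': 112}
{'id': 28, 'score': 40, 'new': 56}
{'id': 28, 'score': 40, 'rank': 112}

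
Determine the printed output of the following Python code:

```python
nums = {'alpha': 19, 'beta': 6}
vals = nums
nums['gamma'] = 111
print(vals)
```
{'alpha': 19, 'beta': 6, 'gamma': 111}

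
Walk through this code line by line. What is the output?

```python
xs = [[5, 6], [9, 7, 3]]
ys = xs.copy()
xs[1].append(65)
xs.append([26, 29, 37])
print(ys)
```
[[5, 6], [9, 7, 3, 65]]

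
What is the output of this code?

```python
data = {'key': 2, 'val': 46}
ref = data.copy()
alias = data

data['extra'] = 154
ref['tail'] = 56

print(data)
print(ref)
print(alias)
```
{'key': 2, 'val': 46, 'extra': 154}
{'key': 2, 'val': 46, 'tail': 56}
{'key': 2, 'val': 46, 'extra': 154}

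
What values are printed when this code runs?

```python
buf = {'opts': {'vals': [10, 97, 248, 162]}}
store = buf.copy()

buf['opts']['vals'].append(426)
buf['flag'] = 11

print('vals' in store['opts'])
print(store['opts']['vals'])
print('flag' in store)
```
True
[10, 97, 248, 162, 426]
False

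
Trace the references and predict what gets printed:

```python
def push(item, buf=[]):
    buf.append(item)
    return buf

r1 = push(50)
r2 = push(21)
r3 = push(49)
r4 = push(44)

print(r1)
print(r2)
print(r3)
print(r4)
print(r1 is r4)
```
[50, 21, 49, 44]
[50, 21, 49, 44]
[50, 21, 49, 44]
[50, 21, 49, 44]
True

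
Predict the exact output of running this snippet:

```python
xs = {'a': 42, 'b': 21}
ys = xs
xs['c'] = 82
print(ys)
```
{'a': 42, 'b': 21, 'c': 82}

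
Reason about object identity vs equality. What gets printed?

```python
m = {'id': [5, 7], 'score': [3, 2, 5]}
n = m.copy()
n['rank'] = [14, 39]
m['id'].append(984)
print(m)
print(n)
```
{'id': [5, 7, 984], 'score': [3, 2, 5]}
{'id': [5, 7, 984], 'score': [3, 2, 5], 'rank': [14, 39]}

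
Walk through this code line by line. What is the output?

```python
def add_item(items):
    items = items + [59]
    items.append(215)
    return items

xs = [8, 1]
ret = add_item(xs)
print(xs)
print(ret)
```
[8, 1]
[8, 1, 59, 215]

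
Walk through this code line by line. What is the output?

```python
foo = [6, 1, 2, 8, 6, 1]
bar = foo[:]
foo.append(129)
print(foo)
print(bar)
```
[6, 1, 2, 8, 6, 1, 129]
[6, 1, 2, 8, 6, 1]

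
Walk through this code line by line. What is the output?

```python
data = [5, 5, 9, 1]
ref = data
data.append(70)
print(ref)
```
[5, 5, 9, 1, 70]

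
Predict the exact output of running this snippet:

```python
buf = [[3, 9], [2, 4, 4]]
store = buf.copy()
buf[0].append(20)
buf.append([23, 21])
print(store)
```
[[3, 9, 20], [2, 4, 4]]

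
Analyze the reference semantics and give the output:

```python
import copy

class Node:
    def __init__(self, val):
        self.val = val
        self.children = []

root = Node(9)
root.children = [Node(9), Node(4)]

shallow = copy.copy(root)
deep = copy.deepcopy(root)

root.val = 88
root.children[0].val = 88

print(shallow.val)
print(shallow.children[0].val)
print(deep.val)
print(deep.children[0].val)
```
9
88
9
9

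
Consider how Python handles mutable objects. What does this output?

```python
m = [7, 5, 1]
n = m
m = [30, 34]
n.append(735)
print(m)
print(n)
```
[30, 34]
[7, 5, 1, 735]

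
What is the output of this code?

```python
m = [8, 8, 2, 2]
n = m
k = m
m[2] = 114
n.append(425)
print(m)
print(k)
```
[8, 8, 114, 2, 425]
[8, 8, 114, 2, 425]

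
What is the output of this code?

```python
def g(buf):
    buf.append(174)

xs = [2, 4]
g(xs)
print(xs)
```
[2, 4, 174]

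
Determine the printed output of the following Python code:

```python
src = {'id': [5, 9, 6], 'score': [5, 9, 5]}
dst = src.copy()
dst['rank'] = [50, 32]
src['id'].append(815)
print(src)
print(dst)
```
{'id': [5, 9, 6, 815], 'score': [5, 9, 5]}
{'id': [5, 9, 6, 815], 'score': [5, 9, 5], 'rank': [50, 32]}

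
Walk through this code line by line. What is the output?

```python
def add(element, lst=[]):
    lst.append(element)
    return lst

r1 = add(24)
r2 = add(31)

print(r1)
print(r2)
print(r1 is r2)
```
[24, 31]
[24, 31]
True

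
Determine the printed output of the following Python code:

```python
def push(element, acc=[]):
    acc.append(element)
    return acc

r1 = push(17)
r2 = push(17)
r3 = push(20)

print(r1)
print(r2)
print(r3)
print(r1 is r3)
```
[17, 17, 20]
[17, 17, 20]
[17, 17, 20]
True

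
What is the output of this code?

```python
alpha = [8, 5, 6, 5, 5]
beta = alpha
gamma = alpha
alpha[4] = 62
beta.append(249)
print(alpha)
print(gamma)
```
[8, 5, 6, 5, 62, 249]
[8, 5, 6, 5, 62, 249]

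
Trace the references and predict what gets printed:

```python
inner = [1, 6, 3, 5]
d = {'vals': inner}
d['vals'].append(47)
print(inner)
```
[1, 6, 3, 5, 47]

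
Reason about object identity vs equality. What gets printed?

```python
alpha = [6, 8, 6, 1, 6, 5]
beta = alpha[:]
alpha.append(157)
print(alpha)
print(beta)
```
[6, 8, 6, 1, 6, 5, 157]
[6, 8, 6, 1, 6, 5]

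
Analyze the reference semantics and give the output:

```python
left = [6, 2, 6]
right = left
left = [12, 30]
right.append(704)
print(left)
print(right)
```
[12, 30]
[6, 2, 6, 704]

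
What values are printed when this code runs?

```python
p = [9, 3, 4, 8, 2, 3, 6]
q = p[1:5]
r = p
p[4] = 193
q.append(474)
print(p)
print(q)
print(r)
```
[9, 3, 4, 8, 193, 3, 6]
[3, 4, 8, 2, 474]
[9, 3, 4, 8, 193, 3, 6]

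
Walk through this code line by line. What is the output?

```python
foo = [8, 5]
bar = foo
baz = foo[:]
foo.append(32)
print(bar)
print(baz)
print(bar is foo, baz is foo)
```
[8, 5, 32]
[8, 5]
True False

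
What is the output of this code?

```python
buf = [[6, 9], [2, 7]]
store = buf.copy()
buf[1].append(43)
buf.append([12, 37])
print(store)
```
[[6, 9], [2, 7, 43]]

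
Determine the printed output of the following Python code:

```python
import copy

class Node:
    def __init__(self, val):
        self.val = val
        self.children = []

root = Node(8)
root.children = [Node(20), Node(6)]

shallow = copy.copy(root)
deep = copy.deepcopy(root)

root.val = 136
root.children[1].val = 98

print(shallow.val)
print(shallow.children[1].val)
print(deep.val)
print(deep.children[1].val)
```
8
98
8
6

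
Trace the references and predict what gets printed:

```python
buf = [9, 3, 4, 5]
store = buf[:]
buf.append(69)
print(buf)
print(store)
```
[9, 3, 4, 5, 69]
[9, 3, 4, 5]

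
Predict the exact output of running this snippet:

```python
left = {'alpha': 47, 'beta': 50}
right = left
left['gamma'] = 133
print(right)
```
{'alpha': 47, 'beta': 50, 'gamma': 133}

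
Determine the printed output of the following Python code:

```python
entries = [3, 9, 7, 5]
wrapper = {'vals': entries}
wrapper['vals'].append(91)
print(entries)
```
[3, 9, 7, 5, 91]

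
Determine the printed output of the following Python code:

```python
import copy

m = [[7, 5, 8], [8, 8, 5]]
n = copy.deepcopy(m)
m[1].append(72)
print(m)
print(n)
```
[[7, 5, 8], [8, 8, 5, 72]]
[[7, 5, 8], [8, 8, 5]]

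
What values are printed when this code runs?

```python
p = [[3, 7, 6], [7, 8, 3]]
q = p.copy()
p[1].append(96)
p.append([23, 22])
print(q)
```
[[3, 7, 6], [7, 8, 3, 96]]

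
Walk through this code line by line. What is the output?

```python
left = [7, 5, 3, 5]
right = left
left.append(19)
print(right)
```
[7, 5, 3, 5, 19]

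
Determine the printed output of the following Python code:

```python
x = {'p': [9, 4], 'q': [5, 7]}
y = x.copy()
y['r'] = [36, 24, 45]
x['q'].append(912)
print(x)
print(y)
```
{'p': [9, 4], 'q': [5, 7, 912]}
{'p': [9, 4], 'q': [5, 7, 912], 'r': [36, 24, 45]}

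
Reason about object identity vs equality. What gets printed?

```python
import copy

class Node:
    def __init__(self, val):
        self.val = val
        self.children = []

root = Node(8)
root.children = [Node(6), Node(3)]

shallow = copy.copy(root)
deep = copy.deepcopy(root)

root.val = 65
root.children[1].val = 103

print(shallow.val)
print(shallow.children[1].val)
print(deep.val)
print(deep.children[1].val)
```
8
103
8
3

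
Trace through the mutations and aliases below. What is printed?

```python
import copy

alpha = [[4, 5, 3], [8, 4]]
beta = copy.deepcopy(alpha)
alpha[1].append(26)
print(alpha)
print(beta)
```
[[4, 5, 3], [8, 4, 26]]
[[4, 5, 3], [8, 4]]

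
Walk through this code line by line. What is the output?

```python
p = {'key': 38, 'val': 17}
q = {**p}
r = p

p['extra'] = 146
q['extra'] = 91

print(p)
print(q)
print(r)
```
{'key': 38, 'val': 17, 'extra': 146}
{'key': 38, 'val': 17, 'extra': 91}
{'key': 38, 'val': 17, 'extra': 146}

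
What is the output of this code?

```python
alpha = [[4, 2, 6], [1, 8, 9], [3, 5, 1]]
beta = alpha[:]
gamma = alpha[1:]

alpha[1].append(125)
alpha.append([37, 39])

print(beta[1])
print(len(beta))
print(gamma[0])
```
[1, 8, 9, 125]
3
[1, 8, 9, 125]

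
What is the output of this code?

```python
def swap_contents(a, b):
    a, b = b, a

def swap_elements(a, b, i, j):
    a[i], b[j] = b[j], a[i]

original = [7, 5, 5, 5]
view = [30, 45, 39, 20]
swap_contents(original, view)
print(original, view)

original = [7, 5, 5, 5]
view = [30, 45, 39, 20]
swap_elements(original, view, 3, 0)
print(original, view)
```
[7, 5, 5, 5] [30, 45, 39, 20]
[7, 5, 5, 30] [5, 45, 39, 20]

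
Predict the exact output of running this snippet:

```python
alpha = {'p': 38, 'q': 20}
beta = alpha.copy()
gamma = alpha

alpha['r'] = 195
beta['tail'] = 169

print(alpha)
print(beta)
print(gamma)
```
{'p': 38, 'q': 20, 'r': 195}
{'p': 38, 'q': 20, 'tail': 169}
{'p': 38, 'q': 20, 'r': 195}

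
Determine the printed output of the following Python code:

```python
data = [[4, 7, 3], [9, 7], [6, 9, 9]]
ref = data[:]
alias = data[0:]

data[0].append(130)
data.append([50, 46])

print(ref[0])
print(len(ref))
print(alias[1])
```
[4, 7, 3, 130]
3
[9, 7]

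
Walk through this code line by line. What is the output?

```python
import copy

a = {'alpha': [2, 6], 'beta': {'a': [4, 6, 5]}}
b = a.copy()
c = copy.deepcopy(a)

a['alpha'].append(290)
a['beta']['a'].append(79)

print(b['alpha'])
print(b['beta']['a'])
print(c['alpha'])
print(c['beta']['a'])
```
[2, 6, 290]
[4, 6, 5, 79]
[2, 6]
[4, 6, 5]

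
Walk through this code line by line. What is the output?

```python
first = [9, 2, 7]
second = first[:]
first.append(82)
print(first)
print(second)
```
[9, 2, 7, 82]
[9, 2, 7]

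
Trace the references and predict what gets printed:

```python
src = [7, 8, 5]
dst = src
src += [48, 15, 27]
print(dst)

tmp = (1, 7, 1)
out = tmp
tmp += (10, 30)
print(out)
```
[7, 8, 5, 48, 15, 27]
(1, 7, 1)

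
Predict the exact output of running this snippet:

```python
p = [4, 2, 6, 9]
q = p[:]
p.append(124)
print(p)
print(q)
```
[4, 2, 6, 9, 124]
[4, 2, 6, 9]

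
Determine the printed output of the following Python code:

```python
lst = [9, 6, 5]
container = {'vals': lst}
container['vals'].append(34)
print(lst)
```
[9, 6, 5, 34]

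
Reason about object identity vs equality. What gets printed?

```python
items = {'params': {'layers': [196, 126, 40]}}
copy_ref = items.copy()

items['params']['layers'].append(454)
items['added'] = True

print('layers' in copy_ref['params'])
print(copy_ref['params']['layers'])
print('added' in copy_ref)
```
True
[196, 126, 40, 454]
False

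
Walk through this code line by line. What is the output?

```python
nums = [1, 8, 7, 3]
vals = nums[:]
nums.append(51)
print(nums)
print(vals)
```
[1, 8, 7, 3, 51]
[1, 8, 7, 3]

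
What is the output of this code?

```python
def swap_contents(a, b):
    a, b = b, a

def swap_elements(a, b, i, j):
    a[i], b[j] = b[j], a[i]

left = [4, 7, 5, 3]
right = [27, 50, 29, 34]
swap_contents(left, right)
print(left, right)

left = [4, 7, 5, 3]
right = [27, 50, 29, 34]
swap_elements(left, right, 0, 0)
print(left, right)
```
[4, 7, 5, 3] [27, 50, 29, 34]
[27, 7, 5, 3] [4, 50, 29, 34]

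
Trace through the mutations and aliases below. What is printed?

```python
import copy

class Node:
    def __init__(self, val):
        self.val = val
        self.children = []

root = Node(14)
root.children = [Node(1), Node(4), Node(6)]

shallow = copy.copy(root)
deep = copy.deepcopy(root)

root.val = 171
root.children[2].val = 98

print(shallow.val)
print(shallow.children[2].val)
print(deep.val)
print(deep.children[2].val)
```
14
98
14
6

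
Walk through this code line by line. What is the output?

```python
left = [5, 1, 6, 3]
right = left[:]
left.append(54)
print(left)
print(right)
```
[5, 1, 6, 3, 54]
[5, 1, 6, 3]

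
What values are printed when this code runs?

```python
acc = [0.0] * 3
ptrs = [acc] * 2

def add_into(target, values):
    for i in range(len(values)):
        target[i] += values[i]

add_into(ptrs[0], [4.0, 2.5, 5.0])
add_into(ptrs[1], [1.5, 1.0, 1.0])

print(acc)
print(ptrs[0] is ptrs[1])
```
[5.5, 3.5, 6.0]
True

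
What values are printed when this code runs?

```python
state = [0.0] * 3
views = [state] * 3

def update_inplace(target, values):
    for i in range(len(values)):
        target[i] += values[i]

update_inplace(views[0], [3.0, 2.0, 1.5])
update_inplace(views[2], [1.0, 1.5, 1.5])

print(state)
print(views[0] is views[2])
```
[4.0, 3.5, 3.0]
True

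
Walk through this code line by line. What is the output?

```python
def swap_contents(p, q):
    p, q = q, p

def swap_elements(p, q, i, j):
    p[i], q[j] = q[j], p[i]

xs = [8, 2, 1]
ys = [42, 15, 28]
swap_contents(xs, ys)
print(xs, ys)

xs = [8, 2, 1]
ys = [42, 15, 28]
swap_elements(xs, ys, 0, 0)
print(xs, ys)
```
[8, 2, 1] [42, 15, 28]
[42, 2, 1] [8, 15, 28]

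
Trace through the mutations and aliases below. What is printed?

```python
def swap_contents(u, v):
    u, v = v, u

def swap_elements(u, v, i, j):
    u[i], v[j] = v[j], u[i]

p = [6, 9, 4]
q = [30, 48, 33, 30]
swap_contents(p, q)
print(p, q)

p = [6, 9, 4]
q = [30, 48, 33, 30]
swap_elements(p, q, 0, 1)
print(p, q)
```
[6, 9, 4] [30, 48, 33, 30]
[48, 9, 4] [30, 6, 33, 30]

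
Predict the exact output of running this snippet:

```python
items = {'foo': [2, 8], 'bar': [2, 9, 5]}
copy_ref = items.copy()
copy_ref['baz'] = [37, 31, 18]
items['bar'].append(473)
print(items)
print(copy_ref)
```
{'foo': [2, 8], 'bar': [2, 9, 5, 473]}
{'foo': [2, 8], 'bar': [2, 9, 5, 473], 'baz': [37, 31, 18]}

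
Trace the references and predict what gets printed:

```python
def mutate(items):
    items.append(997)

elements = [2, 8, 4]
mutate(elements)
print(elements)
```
[2, 8, 4, 997]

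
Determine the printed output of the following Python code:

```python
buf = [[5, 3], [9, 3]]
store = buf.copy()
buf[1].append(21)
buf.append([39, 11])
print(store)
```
[[5, 3], [9, 3, 21]]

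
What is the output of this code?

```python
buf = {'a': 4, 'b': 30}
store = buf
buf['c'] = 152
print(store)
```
{'a': 4, 'b': 30, 'c': 152}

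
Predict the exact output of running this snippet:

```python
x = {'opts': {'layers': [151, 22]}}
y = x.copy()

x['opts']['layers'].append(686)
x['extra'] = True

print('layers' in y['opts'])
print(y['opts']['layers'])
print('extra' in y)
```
True
[151, 22, 686]
False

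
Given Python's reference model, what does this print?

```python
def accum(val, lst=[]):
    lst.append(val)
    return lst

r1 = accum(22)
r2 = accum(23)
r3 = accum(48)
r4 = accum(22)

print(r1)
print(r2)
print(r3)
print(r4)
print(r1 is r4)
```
[22, 23, 48, 22]
[22, 23, 48, 22]
[22, 23, 48, 22]
[22, 23, 48, 22]
True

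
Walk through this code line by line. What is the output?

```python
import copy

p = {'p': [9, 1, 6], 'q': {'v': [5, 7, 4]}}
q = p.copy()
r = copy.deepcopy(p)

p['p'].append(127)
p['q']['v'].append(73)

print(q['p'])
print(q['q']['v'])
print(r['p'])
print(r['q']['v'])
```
[9, 1, 6, 127]
[5, 7, 4, 73]
[9, 1, 6]
[5, 7, 4]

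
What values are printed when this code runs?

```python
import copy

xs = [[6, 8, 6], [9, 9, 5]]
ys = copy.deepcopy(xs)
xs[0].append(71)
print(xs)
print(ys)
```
[[6, 8, 6, 71], [9, 9, 5]]
[[6, 8, 6], [9, 9, 5]]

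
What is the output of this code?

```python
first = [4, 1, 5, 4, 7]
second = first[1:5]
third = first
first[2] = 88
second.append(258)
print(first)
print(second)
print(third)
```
[4, 1, 88, 4, 7]
[1, 5, 4, 7, 258]
[4, 1, 88, 4, 7]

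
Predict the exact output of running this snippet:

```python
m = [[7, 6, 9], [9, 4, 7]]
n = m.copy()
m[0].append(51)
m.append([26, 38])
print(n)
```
[[7, 6, 9, 51], [9, 4, 7]]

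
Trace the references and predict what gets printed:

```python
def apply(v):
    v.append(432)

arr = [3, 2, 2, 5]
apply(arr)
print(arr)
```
[3, 2, 2, 5, 432]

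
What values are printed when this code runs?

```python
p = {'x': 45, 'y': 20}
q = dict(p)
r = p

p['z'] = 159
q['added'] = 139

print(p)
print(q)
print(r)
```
{'x': 45, 'y': 20, 'z': 159}
{'x': 45, 'y': 20, 'added': 139}
{'x': 45, 'y': 20, 'z': 159}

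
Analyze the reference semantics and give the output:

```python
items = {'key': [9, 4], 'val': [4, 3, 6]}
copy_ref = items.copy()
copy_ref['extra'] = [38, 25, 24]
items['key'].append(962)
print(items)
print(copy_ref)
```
{'key': [9, 4, 962], 'val': [4, 3, 6]}
{'key': [9, 4, 962], 'val': [4, 3, 6], 'extra': [38, 25, 24]}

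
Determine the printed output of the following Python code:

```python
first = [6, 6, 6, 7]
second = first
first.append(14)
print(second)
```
[6, 6, 6, 7, 14]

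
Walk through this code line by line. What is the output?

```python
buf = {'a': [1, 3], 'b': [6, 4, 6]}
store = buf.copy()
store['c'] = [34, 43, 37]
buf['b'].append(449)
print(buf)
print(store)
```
{'a': [1, 3], 'b': [6, 4, 6, 449]}
{'a': [1, 3], 'b': [6, 4, 6, 449], 'c': [34, 43, 37]}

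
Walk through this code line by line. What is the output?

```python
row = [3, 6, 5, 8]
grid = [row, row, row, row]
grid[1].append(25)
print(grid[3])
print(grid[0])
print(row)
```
[3, 6, 5, 8, 25]
[3, 6, 5, 8, 25]
[3, 6, 5, 8, 25]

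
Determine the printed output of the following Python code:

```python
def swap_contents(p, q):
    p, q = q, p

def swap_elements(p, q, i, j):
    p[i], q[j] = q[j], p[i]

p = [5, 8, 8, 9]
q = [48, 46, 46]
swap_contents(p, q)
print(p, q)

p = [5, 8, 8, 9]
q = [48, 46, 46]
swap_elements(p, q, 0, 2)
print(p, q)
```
[5, 8, 8, 9] [48, 46, 46]
[46, 8, 8, 9] [48, 46, 5]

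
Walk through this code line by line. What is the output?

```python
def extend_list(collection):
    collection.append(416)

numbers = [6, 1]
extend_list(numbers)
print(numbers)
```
[6, 1, 416]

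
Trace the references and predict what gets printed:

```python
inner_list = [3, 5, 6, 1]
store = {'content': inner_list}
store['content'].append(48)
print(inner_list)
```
[3, 5, 6, 1, 48]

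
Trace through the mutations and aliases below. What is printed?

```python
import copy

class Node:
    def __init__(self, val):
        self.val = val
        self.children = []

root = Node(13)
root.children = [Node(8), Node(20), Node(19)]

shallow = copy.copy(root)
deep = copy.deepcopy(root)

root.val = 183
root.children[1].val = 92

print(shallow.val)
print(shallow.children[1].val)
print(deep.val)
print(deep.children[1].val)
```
13
92
13
20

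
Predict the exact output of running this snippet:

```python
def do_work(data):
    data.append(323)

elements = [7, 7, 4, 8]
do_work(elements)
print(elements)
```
[7, 7, 4, 8, 323]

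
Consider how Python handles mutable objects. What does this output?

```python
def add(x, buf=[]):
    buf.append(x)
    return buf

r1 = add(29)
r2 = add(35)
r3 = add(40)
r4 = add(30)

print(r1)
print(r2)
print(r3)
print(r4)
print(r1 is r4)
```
[29, 35, 40, 30]
[29, 35, 40, 30]
[29, 35, 40, 30]
[29, 35, 40, 30]
True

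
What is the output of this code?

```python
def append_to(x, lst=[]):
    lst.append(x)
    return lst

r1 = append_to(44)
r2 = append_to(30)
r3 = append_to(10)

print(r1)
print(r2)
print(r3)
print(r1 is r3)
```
[44, 30, 10]
[44, 30, 10]
[44, 30, 10]
True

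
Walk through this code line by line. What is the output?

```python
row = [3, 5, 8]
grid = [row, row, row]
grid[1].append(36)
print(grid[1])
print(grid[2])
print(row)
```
[3, 5, 8, 36]
[3, 5, 8, 36]
[3, 5, 8, 36]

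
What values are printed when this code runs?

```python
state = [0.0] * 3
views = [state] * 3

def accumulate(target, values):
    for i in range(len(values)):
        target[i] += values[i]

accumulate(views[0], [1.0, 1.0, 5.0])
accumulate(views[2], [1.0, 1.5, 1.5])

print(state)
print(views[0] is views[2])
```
[2.0, 2.5, 6.5]
True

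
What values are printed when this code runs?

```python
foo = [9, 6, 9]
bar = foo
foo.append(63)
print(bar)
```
[9, 6, 9, 63]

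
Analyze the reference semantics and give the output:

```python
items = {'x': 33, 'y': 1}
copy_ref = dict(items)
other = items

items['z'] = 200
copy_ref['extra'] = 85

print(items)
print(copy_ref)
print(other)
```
{'x': 33, 'y': 1, 'z': 200}
{'x': 33, 'y': 1, 'extra': 85}
{'x': 33, 'y': 1, 'z': 200}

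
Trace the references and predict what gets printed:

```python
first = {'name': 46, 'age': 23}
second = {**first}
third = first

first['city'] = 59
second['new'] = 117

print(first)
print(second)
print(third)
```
{'name': 46, 'age': 23, 'city': 59}
{'name': 46, 'age': 23, 'new': 117}
{'name': 46, 'age': 23, 'city': 59}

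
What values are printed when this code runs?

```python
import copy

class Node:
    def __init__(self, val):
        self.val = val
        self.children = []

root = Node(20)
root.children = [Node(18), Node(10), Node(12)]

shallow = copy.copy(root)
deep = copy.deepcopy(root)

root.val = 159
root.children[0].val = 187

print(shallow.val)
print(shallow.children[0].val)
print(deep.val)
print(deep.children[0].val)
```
20
187
20
18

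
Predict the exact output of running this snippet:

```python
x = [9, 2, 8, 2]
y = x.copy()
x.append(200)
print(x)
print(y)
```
[9, 2, 8, 2, 200]
[9, 2, 8, 2]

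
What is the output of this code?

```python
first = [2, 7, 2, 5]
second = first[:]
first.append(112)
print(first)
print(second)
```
[2, 7, 2, 5, 112]
[2, 7, 2, 5]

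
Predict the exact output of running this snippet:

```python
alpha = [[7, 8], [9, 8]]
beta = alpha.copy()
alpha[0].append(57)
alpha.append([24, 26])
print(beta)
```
[[7, 8, 57], [9, 8]]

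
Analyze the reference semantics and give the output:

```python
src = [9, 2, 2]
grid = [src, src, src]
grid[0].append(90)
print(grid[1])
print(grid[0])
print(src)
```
[9, 2, 2, 90]
[9, 2, 2, 90]
[9, 2, 2, 90]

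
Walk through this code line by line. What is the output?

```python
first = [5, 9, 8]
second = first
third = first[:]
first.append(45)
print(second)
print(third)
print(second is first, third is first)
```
[5, 9, 8, 45]
[5, 9, 8]
True False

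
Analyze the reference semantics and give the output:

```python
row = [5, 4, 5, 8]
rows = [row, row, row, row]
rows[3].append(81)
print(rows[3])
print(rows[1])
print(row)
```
[5, 4, 5, 8, 81]
[5, 4, 5, 8, 81]
[5, 4, 5, 8, 81]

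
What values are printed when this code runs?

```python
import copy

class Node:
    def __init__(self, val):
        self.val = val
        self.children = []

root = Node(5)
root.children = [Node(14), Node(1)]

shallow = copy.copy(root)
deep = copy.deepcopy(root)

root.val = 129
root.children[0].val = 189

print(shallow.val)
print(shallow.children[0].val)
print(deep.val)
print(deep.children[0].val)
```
5
189
5
14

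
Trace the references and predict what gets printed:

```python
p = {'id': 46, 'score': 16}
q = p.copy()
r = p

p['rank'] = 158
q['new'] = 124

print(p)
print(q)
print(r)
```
{'id': 46, 'score': 16, 'rank': 158}
{'id': 46, 'score': 16, 'new': 124}
{'id': 46, 'score': 16, 'rank': 158}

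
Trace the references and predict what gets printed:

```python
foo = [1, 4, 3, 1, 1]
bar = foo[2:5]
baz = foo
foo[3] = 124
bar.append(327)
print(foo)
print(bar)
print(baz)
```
[1, 4, 3, 124, 1]
[3, 1, 1, 327]
[1, 4, 3, 124, 1]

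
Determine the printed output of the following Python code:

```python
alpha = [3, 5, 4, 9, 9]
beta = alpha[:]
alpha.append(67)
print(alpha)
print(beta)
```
[3, 5, 4, 9, 9, 67]
[3, 5, 4, 9, 9]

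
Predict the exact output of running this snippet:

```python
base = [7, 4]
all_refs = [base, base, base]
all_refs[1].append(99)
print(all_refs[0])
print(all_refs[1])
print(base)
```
[7, 4, 99]
[7, 4, 99]
[7, 4, 99]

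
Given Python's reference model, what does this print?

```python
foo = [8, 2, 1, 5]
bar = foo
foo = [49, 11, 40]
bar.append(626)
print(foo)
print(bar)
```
[49, 11, 40]
[8, 2, 1, 5, 626]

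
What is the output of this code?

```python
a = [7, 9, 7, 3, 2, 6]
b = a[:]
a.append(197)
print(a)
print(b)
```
[7, 9, 7, 3, 2, 6, 197]
[7, 9, 7, 3, 2, 6]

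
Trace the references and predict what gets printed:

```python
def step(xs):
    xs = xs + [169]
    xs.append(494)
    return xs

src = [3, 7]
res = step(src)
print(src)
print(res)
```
[3, 7]
[3, 7, 169, 494]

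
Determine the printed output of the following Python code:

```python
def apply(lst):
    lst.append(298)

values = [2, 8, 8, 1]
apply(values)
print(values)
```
[2, 8, 8, 1, 298]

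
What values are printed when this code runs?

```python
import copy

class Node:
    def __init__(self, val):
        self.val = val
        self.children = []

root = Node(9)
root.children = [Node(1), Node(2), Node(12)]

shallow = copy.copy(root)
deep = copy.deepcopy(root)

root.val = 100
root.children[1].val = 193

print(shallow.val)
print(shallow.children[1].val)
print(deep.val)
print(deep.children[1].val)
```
9
193
9
2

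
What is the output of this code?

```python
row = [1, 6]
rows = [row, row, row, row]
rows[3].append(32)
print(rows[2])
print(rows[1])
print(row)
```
[1, 6, 32]
[1, 6, 32]
[1, 6, 32]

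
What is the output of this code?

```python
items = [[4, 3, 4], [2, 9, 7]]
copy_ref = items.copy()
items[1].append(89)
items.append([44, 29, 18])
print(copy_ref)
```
[[4, 3, 4], [2, 9, 7, 89]]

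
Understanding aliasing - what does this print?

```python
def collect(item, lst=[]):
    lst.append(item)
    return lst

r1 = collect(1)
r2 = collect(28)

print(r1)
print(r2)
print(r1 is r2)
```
[1, 28]
[1, 28]
True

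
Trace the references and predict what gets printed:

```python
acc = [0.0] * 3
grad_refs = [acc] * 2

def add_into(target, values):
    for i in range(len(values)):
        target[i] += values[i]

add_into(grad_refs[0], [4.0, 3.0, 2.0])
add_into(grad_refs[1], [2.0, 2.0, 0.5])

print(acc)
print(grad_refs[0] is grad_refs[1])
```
[6.0, 5.0, 2.5]
True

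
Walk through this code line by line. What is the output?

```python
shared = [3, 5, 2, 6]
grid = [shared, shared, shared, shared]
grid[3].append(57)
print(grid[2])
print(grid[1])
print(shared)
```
[3, 5, 2, 6, 57]
[3, 5, 2, 6, 57]
[3, 5, 2, 6, 57]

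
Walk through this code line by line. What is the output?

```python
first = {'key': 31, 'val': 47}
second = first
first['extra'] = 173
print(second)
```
{'key': 31, 'val': 47, 'extra': 173}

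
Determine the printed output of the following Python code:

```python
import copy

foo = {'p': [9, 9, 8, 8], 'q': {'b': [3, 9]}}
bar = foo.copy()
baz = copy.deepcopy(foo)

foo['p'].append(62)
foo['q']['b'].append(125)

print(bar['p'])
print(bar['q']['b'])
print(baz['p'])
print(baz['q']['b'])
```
[9, 9, 8, 8, 62]
[3, 9, 125]
[9, 9, 8, 8]
[3, 9]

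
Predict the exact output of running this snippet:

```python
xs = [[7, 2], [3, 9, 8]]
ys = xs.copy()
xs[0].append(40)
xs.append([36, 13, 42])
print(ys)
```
[[7, 2, 40], [3, 9, 8]]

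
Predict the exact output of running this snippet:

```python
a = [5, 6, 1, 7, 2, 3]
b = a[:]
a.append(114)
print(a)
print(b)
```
[5, 6, 1, 7, 2, 3, 114]
[5, 6, 1, 7, 2, 3]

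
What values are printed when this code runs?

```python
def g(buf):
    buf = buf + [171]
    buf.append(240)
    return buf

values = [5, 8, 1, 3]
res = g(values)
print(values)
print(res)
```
[5, 8, 1, 3]
[5, 8, 1, 3, 171, 240]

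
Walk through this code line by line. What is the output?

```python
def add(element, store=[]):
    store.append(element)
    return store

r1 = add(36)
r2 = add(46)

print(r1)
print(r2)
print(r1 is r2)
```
[36, 46]
[36, 46]
True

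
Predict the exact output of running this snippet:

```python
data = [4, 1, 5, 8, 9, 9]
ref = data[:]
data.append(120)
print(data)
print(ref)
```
[4, 1, 5, 8, 9, 9, 120]
[4, 1, 5, 8, 9, 9]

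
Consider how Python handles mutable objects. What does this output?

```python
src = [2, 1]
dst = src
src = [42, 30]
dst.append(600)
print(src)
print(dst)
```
[42, 30]
[2, 1, 600]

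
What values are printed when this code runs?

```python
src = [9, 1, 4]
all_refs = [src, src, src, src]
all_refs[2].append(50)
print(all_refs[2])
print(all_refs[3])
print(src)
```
[9, 1, 4, 50]
[9, 1, 4, 50]
[9, 1, 4, 50]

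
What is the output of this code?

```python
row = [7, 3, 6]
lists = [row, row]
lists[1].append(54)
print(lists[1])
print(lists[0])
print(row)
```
[7, 3, 6, 54]
[7, 3, 6, 54]
[7, 3, 6, 54]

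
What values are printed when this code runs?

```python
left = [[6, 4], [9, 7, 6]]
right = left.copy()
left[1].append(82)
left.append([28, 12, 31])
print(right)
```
[[6, 4], [9, 7, 6, 82]]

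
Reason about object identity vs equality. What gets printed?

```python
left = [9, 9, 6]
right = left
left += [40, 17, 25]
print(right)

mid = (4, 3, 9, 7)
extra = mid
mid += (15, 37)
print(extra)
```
[9, 9, 6, 40, 17, 25]
(4, 3, 9, 7)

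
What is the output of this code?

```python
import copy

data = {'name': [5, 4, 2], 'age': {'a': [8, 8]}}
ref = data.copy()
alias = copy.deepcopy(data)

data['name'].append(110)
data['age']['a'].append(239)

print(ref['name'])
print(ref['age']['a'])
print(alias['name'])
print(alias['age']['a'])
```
[5, 4, 2, 110]
[8, 8, 239]
[5, 4, 2]
[8, 8]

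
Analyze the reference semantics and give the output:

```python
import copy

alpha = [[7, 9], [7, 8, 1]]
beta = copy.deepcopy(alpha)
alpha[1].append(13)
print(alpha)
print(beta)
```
[[7, 9], [7, 8, 1, 13]]
[[7, 9], [7, 8, 1]]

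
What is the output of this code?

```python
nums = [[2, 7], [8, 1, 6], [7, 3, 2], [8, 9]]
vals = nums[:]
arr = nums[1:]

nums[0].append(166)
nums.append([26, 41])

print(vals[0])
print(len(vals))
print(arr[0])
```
[2, 7, 166]
4
[8, 1, 6]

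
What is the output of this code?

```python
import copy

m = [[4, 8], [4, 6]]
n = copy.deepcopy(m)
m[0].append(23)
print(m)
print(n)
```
[[4, 8, 23], [4, 6]]
[[4, 8], [4, 6]]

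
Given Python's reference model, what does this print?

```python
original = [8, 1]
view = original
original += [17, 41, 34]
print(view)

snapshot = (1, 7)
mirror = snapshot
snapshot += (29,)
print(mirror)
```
[8, 1, 17, 41, 34]
(1, 7)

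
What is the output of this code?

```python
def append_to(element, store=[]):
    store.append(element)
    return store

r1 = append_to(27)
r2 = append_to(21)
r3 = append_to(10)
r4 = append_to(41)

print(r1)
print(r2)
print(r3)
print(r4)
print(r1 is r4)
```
[27, 21, 10, 41]
[27, 21, 10, 41]
[27, 21, 10, 41]
[27, 21, 10, 41]
True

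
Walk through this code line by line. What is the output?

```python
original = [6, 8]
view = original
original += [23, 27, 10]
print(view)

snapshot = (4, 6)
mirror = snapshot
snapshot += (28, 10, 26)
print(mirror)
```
[6, 8, 23, 27, 10]
(4, 6)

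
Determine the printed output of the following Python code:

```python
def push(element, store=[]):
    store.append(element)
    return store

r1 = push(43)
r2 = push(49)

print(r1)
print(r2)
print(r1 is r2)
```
[43, 49]
[43, 49]
True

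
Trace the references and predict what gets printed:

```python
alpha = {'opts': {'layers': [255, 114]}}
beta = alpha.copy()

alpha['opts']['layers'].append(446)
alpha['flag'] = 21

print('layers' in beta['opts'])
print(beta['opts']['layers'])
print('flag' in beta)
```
True
[255, 114, 446]
False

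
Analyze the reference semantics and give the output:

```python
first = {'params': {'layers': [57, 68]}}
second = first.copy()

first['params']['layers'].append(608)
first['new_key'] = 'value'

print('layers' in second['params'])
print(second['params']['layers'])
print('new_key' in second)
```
True
[57, 68, 608]
False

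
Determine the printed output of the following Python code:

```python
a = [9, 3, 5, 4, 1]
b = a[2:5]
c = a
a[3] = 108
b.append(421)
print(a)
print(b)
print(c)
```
[9, 3, 5, 108, 1]
[5, 4, 1, 421]
[9, 3, 5, 108, 1]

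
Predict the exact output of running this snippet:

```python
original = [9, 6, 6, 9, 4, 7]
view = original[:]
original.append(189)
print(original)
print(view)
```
[9, 6, 6, 9, 4, 7, 189]
[9, 6, 6, 9, 4, 7]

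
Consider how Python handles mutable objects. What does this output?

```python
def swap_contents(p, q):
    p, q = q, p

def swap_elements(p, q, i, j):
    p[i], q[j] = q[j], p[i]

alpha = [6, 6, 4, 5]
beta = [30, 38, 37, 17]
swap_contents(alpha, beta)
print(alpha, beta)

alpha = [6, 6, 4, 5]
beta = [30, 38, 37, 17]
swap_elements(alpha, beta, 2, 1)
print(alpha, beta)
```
[6, 6, 4, 5] [30, 38, 37, 17]
[6, 6, 38, 5] [30, 4, 37, 17]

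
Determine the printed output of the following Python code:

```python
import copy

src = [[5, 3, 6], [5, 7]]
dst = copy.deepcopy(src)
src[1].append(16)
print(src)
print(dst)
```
[[5, 3, 6], [5, 7, 16]]
[[5, 3, 6], [5, 7]]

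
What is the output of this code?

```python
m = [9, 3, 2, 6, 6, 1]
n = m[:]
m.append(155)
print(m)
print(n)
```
[9, 3, 2, 6, 6, 1, 155]
[9, 3, 2, 6, 6, 1]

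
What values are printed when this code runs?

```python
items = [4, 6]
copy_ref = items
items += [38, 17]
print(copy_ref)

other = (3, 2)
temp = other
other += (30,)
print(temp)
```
[4, 6, 38, 17]
(3, 2)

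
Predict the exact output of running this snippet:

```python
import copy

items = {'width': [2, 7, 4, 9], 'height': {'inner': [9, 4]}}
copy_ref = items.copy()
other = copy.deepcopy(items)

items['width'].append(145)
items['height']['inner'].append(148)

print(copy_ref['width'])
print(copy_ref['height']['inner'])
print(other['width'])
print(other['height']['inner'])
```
[2, 7, 4, 9, 145]
[9, 4, 148]
[2, 7, 4, 9]
[9, 4]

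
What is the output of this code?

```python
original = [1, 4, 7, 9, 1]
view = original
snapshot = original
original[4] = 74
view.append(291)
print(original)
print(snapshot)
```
[1, 4, 7, 9, 74, 291]
[1, 4, 7, 9, 74, 291]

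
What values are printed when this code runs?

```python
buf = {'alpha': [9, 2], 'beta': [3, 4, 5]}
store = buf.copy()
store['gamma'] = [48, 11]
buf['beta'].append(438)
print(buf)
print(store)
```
{'alpha': [9, 2], 'beta': [3, 4, 5, 438]}
{'alpha': [9, 2], 'beta': [3, 4, 5, 438], 'gamma': [48, 11]}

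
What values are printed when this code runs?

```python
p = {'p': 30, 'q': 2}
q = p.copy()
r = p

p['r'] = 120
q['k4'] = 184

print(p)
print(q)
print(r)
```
{'p': 30, 'q': 2, 'r': 120}
{'p': 30, 'q': 2, 'k4': 184}
{'p': 30, 'q': 2, 'r': 120}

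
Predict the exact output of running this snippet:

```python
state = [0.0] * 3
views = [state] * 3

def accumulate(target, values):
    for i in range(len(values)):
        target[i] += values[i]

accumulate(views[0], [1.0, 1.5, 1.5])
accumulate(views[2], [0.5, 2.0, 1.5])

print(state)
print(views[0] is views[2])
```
[1.5, 3.5, 3.0]
True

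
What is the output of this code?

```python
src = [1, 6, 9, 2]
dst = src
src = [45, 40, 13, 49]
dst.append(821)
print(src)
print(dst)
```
[45, 40, 13, 49]
[1, 6, 9, 2, 821]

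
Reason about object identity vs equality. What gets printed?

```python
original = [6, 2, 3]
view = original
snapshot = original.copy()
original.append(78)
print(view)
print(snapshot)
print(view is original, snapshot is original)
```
[6, 2, 3, 78]
[6, 2, 3]
True False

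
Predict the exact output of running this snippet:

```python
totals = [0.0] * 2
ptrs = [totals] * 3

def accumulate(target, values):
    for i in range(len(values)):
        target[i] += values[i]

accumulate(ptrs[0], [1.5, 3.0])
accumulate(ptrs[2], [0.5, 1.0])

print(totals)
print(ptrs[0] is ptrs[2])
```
[2.0, 4.0]
True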